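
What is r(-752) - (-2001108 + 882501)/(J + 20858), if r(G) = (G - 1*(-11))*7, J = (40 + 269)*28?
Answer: -151949763/29510 ≈ -5149.1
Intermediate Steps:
J = 8652 (J = 309*28 = 8652)
r(G) = 77 + 7*G (r(G) = (G + 11)*7 = (11 + G)*7 = 77 + 7*G)
r(-752) - (-2001108 + 882501)/(J + 20858) = (77 + 7*(-752)) - (-2001108 + 882501)/(8652 + 20858) = (77 - 5264) - (-1118607)/29510 = -5187 - (-1118607)/29510 = -5187 - 1*(-1118607/29510) = -5187 + 1118607/29510 = -151949763/29510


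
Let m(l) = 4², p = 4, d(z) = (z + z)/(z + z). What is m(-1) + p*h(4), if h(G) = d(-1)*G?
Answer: 32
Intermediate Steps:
d(z) = 1 (d(z) = (2*z)/((2*z)) = (2*z)*(1/(2*z)) = 1)
h(G) = G (h(G) = 1*G = G)
m(l) = 16
m(-1) + p*h(4) = 16 + 4*4 = 16 + 16 = 32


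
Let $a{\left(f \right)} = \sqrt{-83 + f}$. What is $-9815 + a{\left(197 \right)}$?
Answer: $-9815 + \sqrt{114} \approx -9804.3$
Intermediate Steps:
$-9815 + a{\left(197 \right)} = -9815 + \sqrt{-83 + 197} = -9815 + \sqrt{114}$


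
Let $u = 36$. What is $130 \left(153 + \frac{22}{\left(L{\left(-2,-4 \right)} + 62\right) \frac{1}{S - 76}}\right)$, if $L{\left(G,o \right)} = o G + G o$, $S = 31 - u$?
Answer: $16920$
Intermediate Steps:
$S = -5$ ($S = 31 - 36 = -5$)
$L{\left(G,o \right)} = 2 G o$ ($L{\left(G,o \right)} = G o + G o = 2 G o$)
$130 \left(153 + \frac{22}{\left(L{\left(-2,-4 \right)} + 62\right) \frac{1}{S - 76}}\right) = 130 \left(153 + \frac{22}{\left(2 \left(-2\right) \left(-4\right) + 62\right) \frac{1}{-5 - 76}}\right) = 130 \left(153 + \frac{22}{\left(16 + 62\right) \frac{1}{-81}}\right) = 130 \left(153 + \frac{22}{78 \left(- \frac{1}{81}\right)}\right) = 130 \left(153 + \frac{22}{- \frac{26}{27}}\right) = 130 \left(153 + 22 \left(- \frac{27}{26}\right)\right) = 130 \left(153 - \frac{297}{13}\right) = 130 \cdot \frac{1692}{13} = 16920$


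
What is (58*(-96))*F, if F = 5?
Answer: -27840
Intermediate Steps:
(58*(-96))*F = (58*(-96))*5 = -5568*5 = -27840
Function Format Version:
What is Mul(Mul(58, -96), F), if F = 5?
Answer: -27840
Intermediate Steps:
Mul(Mul(58, -96), F) = Mul(Mul(58, -96), 5) = Mul(-5568, 5) = -27840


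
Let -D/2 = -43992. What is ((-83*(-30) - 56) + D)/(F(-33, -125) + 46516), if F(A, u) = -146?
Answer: 45209/23185 ≈ 1.9499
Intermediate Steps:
D = 87984 (D = -2*(-43992) = 87984)
((-83*(-30) - 56) + D)/(F(-33, -125) + 46516) = ((-83*(-30) - 56) + 87984)/(-146 + 46516) = ((2490 - 56) + 87984)/46370 = (2434 + 87984)*(1/46370) = 90418*(1/46370) = 45209/23185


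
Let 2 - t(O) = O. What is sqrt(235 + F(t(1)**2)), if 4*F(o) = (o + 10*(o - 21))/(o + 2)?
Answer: sqrt(7863)/6 ≈ 14.779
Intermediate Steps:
t(O) = 2 - O
F(o) = (-210 + 11*o)/(4*(2 + o)) (F(o) = ((o + 10*(o - 21))/(o + 2))/4 = ((o + 10*(-21 + o))/(2 + o))/4 = ((o + (-210 + 10*o))/(2 + o))/4 = ((-210 + 11*o)/(2 + o))/4 = (-210 + 11*o)/(4*(2 + o)))
sqrt(235 + F(t(1)**2)) = sqrt(235 + (-210 + 11*(2 - 1*1)**2)/(4*(2 + (2 - 1*1)**2))) = sqrt(235 + (-210 + 11*(2 - 1)**2)/(4*(2 + (2 - 1)**2))) = sqrt(235 + (-210 + 11*1**2)/(4*(2 + 1**2))) = sqrt(235 + (-210 + 11*1)/(4*(2 + 1))) = sqrt(235 + (1/4)*(-210 + 11)/3) = sqrt(235 + (1/4)*(1/3)*(-199)) = sqrt(235 - 199/12) = sqrt(2621/12) = sqrt(7863)/6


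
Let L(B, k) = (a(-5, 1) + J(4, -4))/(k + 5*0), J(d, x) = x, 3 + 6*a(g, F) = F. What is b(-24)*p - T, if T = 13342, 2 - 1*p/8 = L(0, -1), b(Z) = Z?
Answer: -12894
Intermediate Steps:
a(g, F) = -1/2 + F/6
L(B, k) = -13/(3*k) (L(B, k) = ((-1/2 + (1/6)*1) - 4)/(k + 5*0) = ((-1/2 + 1/6) - 4)/(k + 0) = (-1/3 - 4)/k = -13/(3*k))
p = -56/3 (p = 16 - (-104)/(3*(-1)) = 16 - (-104)*(-1)/3 = 16 - 8*13/3 = 16 - 104/3 = -56/3 ≈ -18.667)
b(-24)*p - T = -24*(-56/3) - 1*13342 = 448 - 13342 = -12894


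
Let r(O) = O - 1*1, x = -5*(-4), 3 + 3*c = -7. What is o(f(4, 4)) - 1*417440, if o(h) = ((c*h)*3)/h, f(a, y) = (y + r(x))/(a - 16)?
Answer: -417450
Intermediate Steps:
c = -10/3 (c = -1 + (⅓)*(-7) = -1 - 7/3 = -10/3 ≈ -3.3333)
x = 20
r(O) = -1 + O (r(O) = O - 1 = -1 + O)
f(a, y) = (19 + y)/(-16 + a) (f(a, y) = (y + (-1 + 20))/(a - 16) = (y + 19)/(-16 + a) = (19 + y)/(-16 + a))
o(h) = -10 (o(h) = (-10*h/3*3)/h = (-10*h)/h = -10)
o(f(4, 4)) - 1*417440 = -10 - 1*417440 = -10 - 417440 = -417450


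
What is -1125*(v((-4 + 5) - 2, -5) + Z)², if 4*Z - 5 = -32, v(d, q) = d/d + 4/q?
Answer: -772245/16 ≈ -48265.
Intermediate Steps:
v(d, q) = 1 + 4/q
Z = -27/4 (Z = 5/4 + (¼)*(-32) = 5/4 - 8 = -27/4 ≈ -6.7500)
-1125*(v((-4 + 5) - 2, -5) + Z)² = -1125*((4 - 5)/(-5) - 27/4)² = -1125*(-⅕*(-1) - 27/4)² = -1125*(⅕ - 27/4)² = -1125*(-131/20)² = -1125*17161/400 = -772245/16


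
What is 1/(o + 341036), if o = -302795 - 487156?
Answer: -1/448915 ≈ -2.2276e-6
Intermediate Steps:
o = -789951
1/(o + 341036) = 1/(-789951 + 341036) = 1/(-448915) = -1/448915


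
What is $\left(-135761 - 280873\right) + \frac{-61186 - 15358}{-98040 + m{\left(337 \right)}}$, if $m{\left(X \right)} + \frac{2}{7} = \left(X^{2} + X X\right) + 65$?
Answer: $- \frac{376695583934}{904139} \approx -4.1663 \cdot 10^{5}$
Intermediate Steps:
$m{\left(X \right)} = \frac{453}{7} + 2 X^{2}$ ($m{\left(X \right)} = - \frac{2}{7} + \left(\left(X^{2} + X X\right) + 65\right) = - \frac{2}{7} + \left(\left(X^{2} + X^{2}\right) + 65\right) = - \frac{2}{7} + \left(2 X^{2} + 65\right) = - \frac{2}{7} + \left(65 + 2 X^{2}\right) = \frac{453}{7} + 2 X^{2}$)
$\left(-135761 - 280873\right) + \frac{-61186 - 15358}{-98040 + m{\left(337 \right)}} = \left(-135761 - 280873\right) + \frac{-61186 - 15358}{-98040 + \left(\frac{453}{7} + 2 \cdot 337^{2}\right)} = -416634 - \frac{76544}{-98040 + \left(\frac{453}{7} + 2 \cdot 113569\right)} = -416634 - \frac{76544}{-98040 + \left(\frac{453}{7} + 227138\right)} = -416634 - \frac{76544}{-98040 + \frac{1590419}{7}} = -416634 - \frac{76544}{\frac{904139}{7}} = -416634 - \frac{535808}{904139} = - \frac{376695583934}{904139}$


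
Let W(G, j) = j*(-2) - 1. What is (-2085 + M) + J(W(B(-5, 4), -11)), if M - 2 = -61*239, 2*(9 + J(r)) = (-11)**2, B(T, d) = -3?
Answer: -33221/2 ≈ -16611.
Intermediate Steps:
W(G, j) = -1 - 2*j (W(G, j) = -2*j - 1 = -1 - 2*j)
J(r) = 103/2 (J(r) = -9 + (1/2)*(-11)**2 = -9 + (1/2)*121 = -9 + 121/2 = 103/2)
M = -14577 (M = 2 - 61*239 = 2 - 14579 = -14577)
(-2085 + M) + J(W(B(-5, 4), -11)) = (-2085 - 14577) + 103/2 = -16662 + 103/2 = -33221/2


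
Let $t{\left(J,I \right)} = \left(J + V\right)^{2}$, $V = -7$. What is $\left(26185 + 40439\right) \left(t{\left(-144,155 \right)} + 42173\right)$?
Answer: $4328827776$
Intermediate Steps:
$t{\left(J,I \right)} = \left(-7 + J\right)^{2}$ ($t{\left(J,I \right)} = \left(J - 7\right)^{2} = \left(-7 + J\right)^{2}$)
$\left(26185 + 40439\right) \left(t{\left(-144,155 \right)} + 42173\right) = \left(26185 + 40439\right) \left(\left(-7 - 144\right)^{2} + 42173\right) = 66624 \left(\left(-151\right)^{2} + 42173\right) = 66624 \left(22801 + 42173\right) = 66624 \cdot 64974 = 4328827776$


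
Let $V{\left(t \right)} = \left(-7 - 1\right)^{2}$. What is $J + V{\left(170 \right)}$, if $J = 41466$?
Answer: $41530$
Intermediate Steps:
$V{\left(t \right)} = 64$ ($V{\left(t \right)} = \left(-8\right)^{2} = 64$)
$J + V{\left(170 \right)} = 41466 + 64 = 41530$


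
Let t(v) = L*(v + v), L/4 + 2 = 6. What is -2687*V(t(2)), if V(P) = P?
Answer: -171968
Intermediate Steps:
L = 16 (L = -8 + 4*6 = -8 + 24 = 16)
t(v) = 32*v (t(v) = 16*(v + v) = 16*(2*v) = 32*v)
-2687*V(t(2)) = -85984*2 = -2687*64 = -171968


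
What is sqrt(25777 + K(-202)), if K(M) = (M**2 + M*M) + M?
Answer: sqrt(107183) ≈ 327.39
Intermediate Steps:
K(M) = M + 2*M**2 (K(M) = (M**2 + M**2) + M = 2*M**2 + M = M + 2*M**2)
sqrt(25777 + K(-202)) = sqrt(25777 - 202*(1 + 2*(-202))) = sqrt(25777 - 202*(1 - 404)) = sqrt(25777 - 202*(-403)) = sqrt(25777 + 81406) = sqrt(107183)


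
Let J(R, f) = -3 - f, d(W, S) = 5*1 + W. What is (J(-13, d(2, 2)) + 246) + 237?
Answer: 473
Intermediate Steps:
d(W, S) = 5 + W
(J(-13, d(2, 2)) + 246) + 237 = ((-3 - (5 + 2)) + 246) + 237 = ((-3 - 1*7) + 246) + 237 = ((-3 - 7) + 246) + 237 = (-10 + 246) + 237 = 236 + 237 = 473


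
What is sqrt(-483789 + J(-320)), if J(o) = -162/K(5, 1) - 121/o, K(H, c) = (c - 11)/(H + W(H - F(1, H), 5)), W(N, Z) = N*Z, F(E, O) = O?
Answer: I*sqrt(773932195)/40 ≈ 695.49*I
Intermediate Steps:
K(H, c) = (-11 + c)/H (K(H, c) = (c - 11)/(H + (H - H)*5) = (-11 + c)/(H + 0*5) = (-11 + c)/(H + 0) = (-11 + c)/H)
J(o) = 81 - 121/o (J(o) = -162*5/(-11 + 1) - 121/o = -162/((1/5)*(-10)) - 121/o = -162/(-2) - 121/o = -162*(-1/2) - 121/o = 81 - 121/o)
sqrt(-483789 + J(-320)) = sqrt(-483789 + (81 - 121/(-320))) = sqrt(-483789 + (81 - 121*(-1/320))) = sqrt(-483789 + (81 + 121/320)) = sqrt(-483789 + 26041/320) = sqrt(-154786439/320) = I*sqrt(773932195)/40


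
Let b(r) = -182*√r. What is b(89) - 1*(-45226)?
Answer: 45226 - 182*√89 ≈ 43509.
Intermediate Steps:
b(89) - 1*(-45226) = -182*√89 - 1*(-45226) = -182*√89 + 45226 = 45226 - 182*√89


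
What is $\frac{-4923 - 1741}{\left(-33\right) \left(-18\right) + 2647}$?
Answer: $- \frac{952}{463} \approx -2.0562$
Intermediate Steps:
$\frac{-4923 - 1741}{\left(-33\right) \left(-18\right) + 2647} = - \frac{6664}{594 + 2647} = - \frac{6664}{3241} = \left(-6664\right) \frac{1}{3241} = - \frac{952}{463}$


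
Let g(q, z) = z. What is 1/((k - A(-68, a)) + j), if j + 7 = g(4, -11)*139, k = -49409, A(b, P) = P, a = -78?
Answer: -1/50867 ≈ -1.9659e-5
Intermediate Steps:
j = -1536 (j = -7 - 11*139 = -7 - 1529 = -1536)
1/((k - A(-68, a)) + j) = 1/((-49409 - 1*(-78)) - 1536) = 1/((-49409 + 78) - 1536) = 1/(-49331 - 1536) = 1/(-50867) = -1/50867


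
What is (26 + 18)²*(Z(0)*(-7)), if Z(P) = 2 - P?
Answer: -27104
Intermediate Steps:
(26 + 18)²*(Z(0)*(-7)) = (26 + 18)²*((2 - 1*0)*(-7)) = 44²*((2 + 0)*(-7)) = 1936*(2*(-7)) = 1936*(-14) = -27104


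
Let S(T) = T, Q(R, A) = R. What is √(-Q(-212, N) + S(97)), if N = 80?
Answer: √309 ≈ 17.578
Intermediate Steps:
√(-Q(-212, N) + S(97)) = √(-1*(-212) + 97) = √(212 + 97) = √309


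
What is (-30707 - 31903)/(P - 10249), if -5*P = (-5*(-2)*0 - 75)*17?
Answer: 31305/4997 ≈ 6.2648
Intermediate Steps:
P = 255 (P = -(-5*(-2)*0 - 75)*17/5 = -(10*0 - 75)*17/5 = -(0 - 75)*17/5 = -(-15)*17 = -⅕*(-1275) = 255)
(-30707 - 31903)/(P - 10249) = (-30707 - 31903)/(255 - 10249) = -62610/(-9994) = -62610*(-1/9994) = 31305/4997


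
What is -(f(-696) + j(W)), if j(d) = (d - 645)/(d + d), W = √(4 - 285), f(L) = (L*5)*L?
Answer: -4844161/2 - 645*I*√281/562 ≈ -2.4221e+6 - 19.239*I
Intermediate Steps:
f(L) = 5*L² (f(L) = (5*L)*L = 5*L²)
W = I*√281 (W = √(-281) = I*√281 ≈ 16.763*I)
j(d) = (-645 + d)/(2*d) (j(d) = (-645 + d)/((2*d)) = (-645 + d)*(1/(2*d)) = (-645 + d)/(2*d))
-(f(-696) + j(W)) = -(5*(-696)² + (-645 + I*√281)/(2*((I*√281)))) = -(5*484416 + (-I*√281/281)*(-645 + I*√281)/2) = -(2422080 - I*√281*(-645 + I*√281)/562) = -2422080 + I*√281*(-645 + I*√281)/562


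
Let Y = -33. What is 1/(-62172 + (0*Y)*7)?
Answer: -1/62172 ≈ -1.6084e-5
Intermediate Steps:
1/(-62172 + (0*Y)*7) = 1/(-62172 + (0*(-33))*7) = 1/(-62172 + 0*7) = 1/(-62172 + 0) = 1/(-62172) = -1/62172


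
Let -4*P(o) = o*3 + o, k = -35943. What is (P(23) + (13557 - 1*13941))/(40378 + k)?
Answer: -407/4435 ≈ -0.091770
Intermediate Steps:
P(o) = -o (P(o) = -(o*3 + o)/4 = -(3*o + o)/4 = -o)
(P(23) + (13557 - 1*13941))/(40378 + k) = (-1*23 + (13557 - 1*13941))/(40378 - 35943) = (-23 + (13557 - 13941))/4435 = (-23 - 384)*(1/4435) = -407*1/4435 = -407/4435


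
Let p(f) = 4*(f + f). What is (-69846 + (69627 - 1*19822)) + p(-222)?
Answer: -21817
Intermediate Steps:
p(f) = 8*f (p(f) = 4*(2*f) = 8*f)
(-69846 + (69627 - 1*19822)) + p(-222) = (-69846 + (69627 - 1*19822)) + 8*(-222) = (-69846 + (69627 - 19822)) - 1776 = (-69846 + 49805) - 1776 = -20041 - 1776 = -21817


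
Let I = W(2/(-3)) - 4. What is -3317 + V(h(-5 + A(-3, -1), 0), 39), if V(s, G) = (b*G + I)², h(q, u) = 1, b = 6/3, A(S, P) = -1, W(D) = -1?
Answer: 2012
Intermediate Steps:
b = 2 (b = 6*(⅓) = 2)
I = -5 (I = -1 - 4 = -5)
V(s, G) = (-5 + 2*G)² (V(s, G) = (2*G - 5)² = (-5 + 2*G)²)
-3317 + V(h(-5 + A(-3, -1), 0), 39) = -3317 + (-5 + 2*39)² = -3317 + (-5 + 78)² = -3317 + 73² = -3317 + 5329 = 2012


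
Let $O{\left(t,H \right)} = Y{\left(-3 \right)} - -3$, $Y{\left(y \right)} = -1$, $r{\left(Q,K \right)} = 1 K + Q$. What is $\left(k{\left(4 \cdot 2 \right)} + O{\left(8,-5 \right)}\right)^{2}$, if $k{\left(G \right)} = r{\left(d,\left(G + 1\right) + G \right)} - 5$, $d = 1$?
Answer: $225$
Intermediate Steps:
$r{\left(Q,K \right)} = K + Q$
$O{\left(t,H \right)} = 2$ ($O{\left(t,H \right)} = -1 - -3 = -1 + 3 = 2$)
$k{\left(G \right)} = -3 + 2 G$ ($k{\left(G \right)} = \left(\left(\left(G + 1\right) + G\right) + 1\right) - 5 = \left(\left(\left(1 + G\right) + G\right) + 1\right) - 5 = \left(\left(1 + 2 G\right) + 1\right) - 5 = \left(2 + 2 G\right) - 5 = -3 + 2 G$)
$\left(k{\left(4 \cdot 2 \right)} + O{\left(8,-5 \right)}\right)^{2} = \left(\left(-3 + 2 \cdot 4 \cdot 2\right) + 2\right)^{2} = \left(\left(-3 + 2 \cdot 8\right) + 2\right)^{2} = \left(\left(-3 + 16\right) + 2\right)^{2} = \left(13 + 2\right)^{2} = 15^{2} = 225$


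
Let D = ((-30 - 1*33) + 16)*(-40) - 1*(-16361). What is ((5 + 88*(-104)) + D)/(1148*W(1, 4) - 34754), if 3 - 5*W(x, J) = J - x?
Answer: -4547/17377 ≈ -0.26167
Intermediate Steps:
W(x, J) = ⅗ - J/5 + x/5 (W(x, J) = ⅗ - (J - x)/5 = ⅗ + (-J/5 + x/5) = ⅗ - J/5 + x/5)
D = 18241 (D = ((-30 - 33) + 16)*(-40) + 16361 = (-63 + 16)*(-40) + 16361 = -47*(-40) + 16361 = 1880 + 16361 = 18241)
((5 + 88*(-104)) + D)/(1148*W(1, 4) - 34754) = ((5 + 88*(-104)) + 18241)/(1148*(⅗ - ⅕*4 + (⅕)*1) - 34754) = ((5 - 9152) + 18241)/(1148*(⅗ - ⅘ + ⅕) - 34754) = (-9147 + 18241)/(1148*0 - 34754) = 9094/(0 - 34754) = 9094/(-34754) = 9094*(-1/34754) = -4547/17377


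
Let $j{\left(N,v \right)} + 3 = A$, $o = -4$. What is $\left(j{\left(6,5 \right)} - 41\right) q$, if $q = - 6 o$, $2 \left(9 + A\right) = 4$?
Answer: $-1224$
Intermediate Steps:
$A = -7$ ($A = -9 + \frac{1}{2} \cdot 4 = -9 + 2 = -7$)
$q = 24$ ($q = \left(-6\right) \left(-4\right) = 24$)
$j{\left(N,v \right)} = -10$ ($j{\left(N,v \right)} = -3 - 7 = -10$)
$\left(j{\left(6,5 \right)} - 41\right) q = \left(-10 - 41\right) 24 = \left(-51\right) 24 = -1224$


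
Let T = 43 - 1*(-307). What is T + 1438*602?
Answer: 866026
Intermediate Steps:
T = 350 (T = 43 + 307 = 350)
T + 1438*602 = 350 + 1438*602 = 350 + 865676 = 866026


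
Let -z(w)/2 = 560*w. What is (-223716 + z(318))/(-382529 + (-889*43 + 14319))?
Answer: 193292/135479 ≈ 1.4267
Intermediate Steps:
z(w) = -1120*w
(-223716 + z(318))/(-382529 + (-889*43 + 14319)) = (-223716 - 1120*318)/(-382529 + (-889*43 + 14319)) = (-223716 - 356160)/(-382529 + (-38227 + 14319)) = -579876/(-382529 - 23908) = -579876/(-406437) = -579876*(-1/406437) = 193292/135479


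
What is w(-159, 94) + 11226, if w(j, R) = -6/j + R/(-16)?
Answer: 4757349/424 ≈ 11220.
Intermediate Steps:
w(j, R) = -6/j - R/16 (w(j, R) = -6/j + R*(-1/16) = -6/j - R/16)
w(-159, 94) + 11226 = (-6/(-159) - 1/16*94) + 11226 = (-6*(-1/159) - 47/8) + 11226 = (2/53 - 47/8) + 11226 = -2475/424 + 11226 = 4757349/424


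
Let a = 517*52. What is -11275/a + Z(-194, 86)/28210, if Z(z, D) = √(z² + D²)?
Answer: -1025/2444 + √11258/14105 ≈ -0.41187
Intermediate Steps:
a = 26884
Z(z, D) = √(D² + z²)
-11275/a + Z(-194, 86)/28210 = -11275/26884 + √(86² + (-194)²)/28210 = -11275*1/26884 + √(7396 + 37636)*(1/28210) = -1025/2444 + √45032*(1/28210) = -1025/2444 + (2*√11258)*(1/28210) = -1025/2444 + √11258/14105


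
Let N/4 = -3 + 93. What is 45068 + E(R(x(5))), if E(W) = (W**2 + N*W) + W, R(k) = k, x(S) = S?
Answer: 46898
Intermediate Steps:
N = 360 (N = 4*(-3 + 93) = 4*90 = 360)
E(W) = W**2 + 361*W (E(W) = (W**2 + 360*W) + W = W**2 + 361*W)
45068 + E(R(x(5))) = 45068 + 5*(361 + 5) = 45068 + 5*366 = 45068 + 1830 = 46898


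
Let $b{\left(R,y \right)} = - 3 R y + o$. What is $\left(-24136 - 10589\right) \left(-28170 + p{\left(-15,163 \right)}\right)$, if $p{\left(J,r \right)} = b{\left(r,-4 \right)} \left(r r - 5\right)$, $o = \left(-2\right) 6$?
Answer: $-1792235242350$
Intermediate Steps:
$o = -12$
$b{\left(R,y \right)} = -12 - 3 R y$ ($b{\left(R,y \right)} = - 3 R y - 12 = -12 - 3 R y$)
$p{\left(J,r \right)} = \left(-12 + 12 r\right) \left(-5 + r^{2}\right)$ ($p{\left(J,r \right)} = \left(-12 - 3 r \left(-4\right)\right) \left(r r - 5\right) = \left(-12 + 12 r\right) \left(r^{2} - 5\right) = \left(-12 + 12 r\right) \left(-5 + r^{2}\right)$)
$\left(-24136 - 10589\right) \left(-28170 + p{\left(-15,163 \right)}\right) = \left(-24136 - 10589\right) \left(-28170 + 12 \left(-1 + 163\right) \left(-5 + 163^{2}\right)\right) = - 34725 \left(-28170 + 12 \cdot 162 \left(-5 + 26569\right)\right) = - 34725 \left(-28170 + 12 \cdot 162 \cdot 26564\right) = - 34725 \left(-28170 + 51640416\right) = \left(-34725\right) 51612246 = -1792235242350$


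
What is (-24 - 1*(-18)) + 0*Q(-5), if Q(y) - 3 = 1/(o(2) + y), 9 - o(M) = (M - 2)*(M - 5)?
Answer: -6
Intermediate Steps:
o(M) = 9 - (-5 + M)*(-2 + M) (o(M) = 9 - (M - 2)*(M - 5) = 9 - (-2 + M)*(-5 + M) = 9 - (-5 + M)*(-2 + M))
Q(y) = 3 + 1/(9 + y) (Q(y) = 3 + 1/((-1 - 1*2**2 + 7*2) + y) = 3 + 1/((-1 - 1*4 + 14) + y) = 3 + 1/((-1 - 4 + 14) + y) = 3 + 1/(9 + y))
(-24 - 1*(-18)) + 0*Q(-5) = (-24 - 1*(-18)) + 0*((28 + 3*(-5))/(9 - 5)) = (-24 + 18) + 0*((28 - 15)/4) = -6 + 0*((1/4)*13) = -6 + 0*(13/4) = -6 + 0 = -6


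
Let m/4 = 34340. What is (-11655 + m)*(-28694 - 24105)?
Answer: -6637098295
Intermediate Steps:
m = 137360 (m = 4*34340 = 137360)
(-11655 + m)*(-28694 - 24105) = (-11655 + 137360)*(-28694 - 24105) = 125705*(-52799) = -6637098295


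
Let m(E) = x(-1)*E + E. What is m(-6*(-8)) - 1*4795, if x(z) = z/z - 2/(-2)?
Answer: -4651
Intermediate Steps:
x(z) = 2 (x(z) = 1 - 2*(-½) = 1 + 1 = 2)
m(E) = 3*E (m(E) = 2*E + E = 3*E)
m(-6*(-8)) - 1*4795 = 3*(-6*(-8)) - 1*4795 = 3*48 - 4795 = 144 - 4795 = -4651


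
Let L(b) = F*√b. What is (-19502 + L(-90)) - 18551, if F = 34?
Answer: -38053 + 102*I*√10 ≈ -38053.0 + 322.55*I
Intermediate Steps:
L(b) = 34*√b
(-19502 + L(-90)) - 18551 = (-19502 + 34*√(-90)) - 18551 = (-19502 + 34*(3*I*√10)) - 18551 = (-19502 + 102*I*√10) - 18551 = -38053 + 102*I*√10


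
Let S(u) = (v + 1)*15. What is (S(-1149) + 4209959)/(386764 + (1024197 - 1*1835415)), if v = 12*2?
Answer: -2105167/212227 ≈ -9.9194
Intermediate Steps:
v = 24
S(u) = 375 (S(u) = (24 + 1)*15 = 25*15 = 375)
(S(-1149) + 4209959)/(386764 + (1024197 - 1*1835415)) = (375 + 4209959)/(386764 + (1024197 - 1*1835415)) = 4210334/(386764 + (1024197 - 1835415)) = 4210334/(386764 - 811218) = 4210334/(-424454) = 4210334*(-1/424454) = -2105167/212227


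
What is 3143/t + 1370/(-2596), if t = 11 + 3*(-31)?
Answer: -1033946/26609 ≈ -38.857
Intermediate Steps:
t = -82 (t = 11 - 93 = -82)
3143/t + 1370/(-2596) = 3143/(-82) + 1370/(-2596) = 3143*(-1/82) + 1370*(-1/2596) = -3143/82 - 685/1298 = -1033946/26609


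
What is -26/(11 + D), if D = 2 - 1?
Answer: -13/6 ≈ -2.1667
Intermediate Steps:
D = 1
-26/(11 + D) = -26/(11 + 1) = -26/12 = (1/12)*(-26) = -13/6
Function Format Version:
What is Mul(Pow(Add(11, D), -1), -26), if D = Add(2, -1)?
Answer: Rational(-13, 6) ≈ -2.1667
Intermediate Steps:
D = 1
Mul(Pow(Add(11, D), -1), -26) = Mul(Pow(Add(11, 1), -1), -26) = Mul(Pow(12, -1), -26) = Mul(Rational(1, 12), -26) = Rational(-13, 6)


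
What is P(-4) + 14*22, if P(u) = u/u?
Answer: 309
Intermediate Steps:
P(u) = 1
P(-4) + 14*22 = 1 + 14*22 = 1 + 308 = 309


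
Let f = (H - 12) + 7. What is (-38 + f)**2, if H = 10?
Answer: 1089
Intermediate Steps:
f = 5 (f = (10 - 12) + 7 = -2 + 7 = 5)
(-38 + f)**2 = (-38 + 5)**2 = (-33)**2 = 1089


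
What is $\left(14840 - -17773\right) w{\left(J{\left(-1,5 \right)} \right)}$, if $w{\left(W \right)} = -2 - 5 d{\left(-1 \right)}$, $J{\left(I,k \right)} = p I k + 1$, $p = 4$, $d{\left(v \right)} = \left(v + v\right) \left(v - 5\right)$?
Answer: $-2022006$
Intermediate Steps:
$d{\left(v \right)} = 2 v \left(-5 + v\right)$
$J{\left(I,k \right)} = 1 + 4 I k$ ($J{\left(I,k \right)} = 4 I k + 1 = 1 + 4 I k$)
$w{\left(W \right)} = -62$ ($w{\left(W \right)} = -2 - 5 \cdot 2 \left(-1\right) \left(-5 - 1\right) = -2 - 5 \cdot 2 \left(-1\right) \left(-6\right) = -2 - 60 = -62$)
$\left(14840 - -17773\right) w{\left(J{\left(-1,5 \right)} \right)} = \left(14840 - -17773\right) \left(-62\right) = \left(14840 + 17773\right) \left(-62\right) = 32613 \left(-62\right) = -2022006$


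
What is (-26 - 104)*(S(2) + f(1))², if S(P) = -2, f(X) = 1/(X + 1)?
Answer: -585/2 ≈ -292.50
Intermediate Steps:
f(X) = 1/(1 + X)
(-26 - 104)*(S(2) + f(1))² = (-26 - 104)*(-2 + 1/(1 + 1))² = -130*(-2 + 1/2)² = -130*(-2 + ½)² = -130*(-3/2)² = -130*9/4 = -585/2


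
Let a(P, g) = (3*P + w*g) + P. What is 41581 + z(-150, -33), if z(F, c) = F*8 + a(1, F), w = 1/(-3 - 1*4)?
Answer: 282845/7 ≈ 40406.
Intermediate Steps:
w = -1/7 (w = 1/(-3 - 4) = 1/(-7) = -1/7 ≈ -0.14286)
a(P, g) = 4*P - g/7 (a(P, g) = (3*P - g/7) + P = 4*P - g/7)
z(F, c) = 4 + 55*F/7 (z(F, c) = F*8 + (4*1 - F/7) = 8*F + (4 - F/7) = 4 + 55*F/7)
41581 + z(-150, -33) = 41581 + (4 + (55/7)*(-150)) = 41581 + (4 - 8250/7) = 41581 - 8222/7 = 282845/7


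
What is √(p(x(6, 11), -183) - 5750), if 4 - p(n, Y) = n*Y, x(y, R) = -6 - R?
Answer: I*√8857 ≈ 94.112*I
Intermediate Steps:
p(n, Y) = 4 - Y*n (p(n, Y) = 4 - n*Y = 4 - Y*n)
√(p(x(6, 11), -183) - 5750) = √((4 - 1*(-183)*(-6 - 1*11)) - 5750) = √((4 - 1*(-183)*(-6 - 11)) - 5750) = √((4 - 1*(-183)*(-17)) - 5750) = √((4 - 3111) - 5750) = √(-3107 - 5750) = √(-8857) = I*√8857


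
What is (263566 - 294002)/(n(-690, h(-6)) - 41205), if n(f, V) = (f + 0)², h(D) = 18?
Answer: -30436/434895 ≈ -0.069985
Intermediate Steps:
n(f, V) = f²
(263566 - 294002)/(n(-690, h(-6)) - 41205) = (263566 - 294002)/((-690)² - 41205) = -30436/(476100 - 41205) = -30436/434895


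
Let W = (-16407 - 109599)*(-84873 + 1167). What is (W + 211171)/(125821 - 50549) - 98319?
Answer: 3147001639/75272 ≈ 41808.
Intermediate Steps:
W = 10547458236 (W = -126006*(-83706) = 10547458236)
(W + 211171)/(125821 - 50549) - 98319 = (10547458236 + 211171)/(125821 - 50549) - 98319 = 10547669407/75272 - 98319 = 3147001639/75272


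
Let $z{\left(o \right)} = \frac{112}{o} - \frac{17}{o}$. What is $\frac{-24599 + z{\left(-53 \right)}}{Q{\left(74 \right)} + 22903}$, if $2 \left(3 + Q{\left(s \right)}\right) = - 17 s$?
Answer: $- \frac{1303842}{1180363} \approx -1.1046$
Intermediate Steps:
$Q{\left(s \right)} = -3 - \frac{17 s}{2}$ ($Q{\left(s \right)} = -3 + \frac{\left(-17\right) s}{2} = -3 - \frac{17 s}{2}$)
$z{\left(o \right)} = \frac{95}{o}$ ($z{\left(o \right)} = \frac{112}{o} - \frac{17}{o} = \frac{95}{o}$)
$\frac{-24599 + z{\left(-53 \right)}}{Q{\left(74 \right)} + 22903} = \frac{-24599 + \frac{95}{-53}}{\left(-3 - 629\right) + 22903} = \frac{-24599 + 95 \left(- \frac{1}{53}\right)}{\left(-3 - 629\right) + 22903} = \frac{-24599 - \frac{95}{53}}{-632 + 22903} = - \frac{1303842}{53 \cdot 22271} = \left(- \frac{1303842}{53}\right) \frac{1}{22271} = - \frac{1303842}{1180363}$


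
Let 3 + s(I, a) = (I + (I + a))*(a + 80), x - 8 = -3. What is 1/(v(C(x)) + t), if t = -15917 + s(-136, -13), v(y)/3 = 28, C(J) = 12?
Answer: -1/34931 ≈ -2.8628e-5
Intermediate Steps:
x = 5 (x = 8 - 3 = 5)
v(y) = 84 (v(y) = 3*28 = 84)
s(I, a) = -3 + (80 + a)*(a + 2*I) (s(I, a) = -3 + (I + (I + a))*(a + 80) = -3 + (a + 2*I)*(80 + a) = -3 + (80 + a)*(a + 2*I))
t = -35015 (t = -15917 + (-3 + (-13)² + 80*(-13) + 160*(-136) + 2*(-136)*(-13)) = -15917 + (-3 + 169 - 1040 - 21760 + 3536) = -15917 - 19098 = -35015)
1/(v(C(x)) + t) = 1/(84 - 35015) = 1/(-34931) = -1/34931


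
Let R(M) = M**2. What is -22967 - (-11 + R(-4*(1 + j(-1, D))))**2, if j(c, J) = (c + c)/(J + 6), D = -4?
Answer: -23088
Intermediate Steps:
j(c, J) = 2*c/(6 + J) (j(c, J) = (2*c)/(6 + J) = 2*c/(6 + J))
-22967 - (-11 + R(-4*(1 + j(-1, D))))**2 = -22967 - (-11 + (-4*(1 + 2*(-1)/(6 - 4)))**2)**2 = -22967 - (-11 + (-4*(1 + 2*(-1)/2))**2)**2 = -22967 - (-11 + (-4*(1 + 2*(-1)*(1/2)))**2)**2 = -22967 - (-11 + (-4*(1 - 1))**2)**2 = -22967 - (-11 + (-4*0)**2)**2 = -22967 - (-11 + 0**2)**2 = -22967 - (-11 + 0)**2 = -22967 - 1*(-11)**2 = -22967 - 1*121 = -22967 - 121 = -23088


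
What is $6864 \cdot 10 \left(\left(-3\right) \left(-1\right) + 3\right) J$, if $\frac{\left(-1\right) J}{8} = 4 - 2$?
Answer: $-6589440$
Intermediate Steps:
$J = -16$ ($J = - 8 \left(4 - 2\right) = \left(-8\right) 2 = -16$)
$6864 \cdot 10 \left(\left(-3\right) \left(-1\right) + 3\right) J = 6864 \cdot 10 \left(\left(-3\right) \left(-1\right) + 3\right) \left(-16\right) = 6864 \cdot 10 \left(3 + 3\right) \left(-16\right) = 6864 \cdot 10 \cdot 6 \left(-16\right) = 6864 \cdot 60 \left(-16\right) = 6864 \left(-960\right) = -6589440$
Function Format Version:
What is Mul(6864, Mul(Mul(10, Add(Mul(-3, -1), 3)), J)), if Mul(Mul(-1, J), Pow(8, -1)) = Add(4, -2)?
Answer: -6589440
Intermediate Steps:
J = -16 (J = Mul(-8, Add(4, -2)) = Mul(-8, 2) = -16)
Mul(6864, Mul(Mul(10, Add(Mul(-3, -1), 3)), J)) = Mul(6864, Mul(Mul(10, Add(Mul(-3, -1), 3)), -16)) = Mul(6864, Mul(Mul(10, Add(3, 3)), -16)) = Mul(6864, Mul(Mul(10, 6), -16)) = Mul(6864, Mul(60, -16)) = Mul(6864, -960) = -6589440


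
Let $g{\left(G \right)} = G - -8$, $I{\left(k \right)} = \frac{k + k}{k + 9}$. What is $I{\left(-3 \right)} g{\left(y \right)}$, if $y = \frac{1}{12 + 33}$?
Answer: $- \frac{361}{45} \approx -8.0222$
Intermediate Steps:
$I{\left(k \right)} = \frac{2 k}{9 + k}$
$y = \frac{1}{45} \approx 0.022222$
$g{\left(G \right)} = 8 + G$ ($g{\left(G \right)} = G + 8 = 8 + G$)
$I{\left(-3 \right)} g{\left(y \right)} = 2 \left(-3\right) \frac{1}{9 - 3} \left(8 + \frac{1}{45}\right) = 2 \left(-3\right) \frac{1}{6} \cdot \frac{361}{45} = \left(-1\right) \frac{361}{45} = - \frac{361}{45}$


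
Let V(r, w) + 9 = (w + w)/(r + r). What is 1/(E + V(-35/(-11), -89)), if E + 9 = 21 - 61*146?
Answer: -35/312584 ≈ -0.00011197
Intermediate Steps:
V(r, w) = -9 + w/r (V(r, w) = -9 + (w + w)/(r + r) = -9 + (2*w)/((2*r)) = -9 + (2*w)*(1/(2*r)) = -9 + w/r)
E = -8894 (E = -9 + (21 - 61*146) = -9 + (21 - 8906) = -9 - 8885 = -8894)
1/(E + V(-35/(-11), -89)) = 1/(-8894 + (-9 - 89/((-35/(-11))))) = 1/(-8894 + (-9 - 89/((-35*(-1/11))))) = 1/(-8894 + (-9 - 89/35/11)) = 1/(-8894 + (-9 - 89*11/35)) = 1/(-8894 + (-9 - 979/35)) = 1/(-8894 - 1294/35) = 1/(-312584/35) = -35/312584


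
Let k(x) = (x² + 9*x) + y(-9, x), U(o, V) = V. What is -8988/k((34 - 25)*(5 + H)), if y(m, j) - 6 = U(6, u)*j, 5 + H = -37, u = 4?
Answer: -1498/17761 ≈ -0.084342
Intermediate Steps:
H = -42 (H = -5 - 37 = -42)
y(m, j) = 6 + 4*j
k(x) = 6 + x² + 13*x (k(x) = (x² + 9*x) + (6 + 4*x) = 6 + x² + 13*x)
-8988/k((34 - 25)*(5 + H)) = -8988/(6 + ((34 - 25)*(5 - 42))² + 13*((34 - 25)*(5 - 42))) = -8988/(6 + (9*(-37))² + 13*(9*(-37))) = -8988/(6 + (-333)² + 13*(-333)) = -8988/(6 + 110889 - 4329) = -8988/106566 = -8988*1/106566 = -1498/17761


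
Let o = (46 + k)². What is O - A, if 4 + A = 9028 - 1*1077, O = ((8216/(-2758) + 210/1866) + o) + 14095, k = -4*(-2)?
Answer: 3886039293/428869 ≈ 9061.1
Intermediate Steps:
k = 8
o = 2916 (o = (46 + 8)² = 54² = 2916)
O = 7294261236/428869 (O = ((8216/(-2758) + 210/1866) + 2916) + 14095 = ((8216*(-1/2758) + 210*(1/1866)) + 2916) + 14095 = ((-4108/1379 + 35/311) + 2916) + 14095 = (-1229323/428869 + 2916) + 14095 = 1249352681/428869 + 14095 = 7294261236/428869 ≈ 17008.)
A = 7947 (A = -4 + (9028 - 1*1077) = -4 + (9028 - 1077) = -4 + 7951 = 7947)
O - A = 7294261236/428869 - 1*7947 = 7294261236/428869 - 7947 = 3886039293/428869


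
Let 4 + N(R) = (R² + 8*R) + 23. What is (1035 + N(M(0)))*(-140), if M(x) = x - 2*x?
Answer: -147560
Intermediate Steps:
M(x) = -x
N(R) = 19 + R² + 8*R (N(R) = -4 + ((R² + 8*R) + 23) = -4 + (23 + R² + 8*R) = 19 + R² + 8*R)
(1035 + N(M(0)))*(-140) = (1035 + (19 + (-1*0)² + 8*(-1*0)))*(-140) = (1035 + (19 + 0² + 8*0))*(-140) = (1035 + (19 + 0 + 0))*(-140) = (1035 + 19)*(-140) = 1054*(-140) = -147560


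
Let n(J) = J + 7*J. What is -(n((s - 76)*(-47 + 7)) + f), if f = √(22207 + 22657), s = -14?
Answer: -28800 - 8*√701 ≈ -29012.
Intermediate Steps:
f = 8*√701 (f = √44864 = 8*√701 ≈ 211.81)
n(J) = 8*J
-(n((s - 76)*(-47 + 7)) + f) = -(8*((-14 - 76)*(-47 + 7)) + 8*√701) = -(8*(-90*(-40)) + 8*√701) = -(8*3600 + 8*√701) = -(28800 + 8*√701) = -28800 - 8*√701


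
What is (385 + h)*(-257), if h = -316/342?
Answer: -16878989/171 ≈ -98708.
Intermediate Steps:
h = -158/171 (h = -316*1/342 = -158/171 ≈ -0.92398)
(385 + h)*(-257) = (385 - 158/171)*(-257) = (65677/171)*(-257) = -16878989/171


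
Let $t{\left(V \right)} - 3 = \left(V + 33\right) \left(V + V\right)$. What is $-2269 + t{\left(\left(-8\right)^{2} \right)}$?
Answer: $10150$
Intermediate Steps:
$t{\left(V \right)} = 3 + 2 V \left(33 + V\right)$ ($t{\left(V \right)} = 3 + \left(V + 33\right) \left(V + V\right) = 3 + \left(33 + V\right) 2 V = 3 + 2 V \left(33 + V\right)$)
$-2269 + t{\left(\left(-8\right)^{2} \right)} = -2269 + \left(3 + 2 \left(\left(-8\right)^{2}\right)^{2} + 66 \left(-8\right)^{2}\right) = -2269 + \left(3 + 2 \cdot 64^{2} + 66 \cdot 64\right) = -2269 + \left(3 + 2 \cdot 4096 + 4224\right) = -2269 + \left(3 + 8192 + 4224\right) = -2269 + 12419 = 10150$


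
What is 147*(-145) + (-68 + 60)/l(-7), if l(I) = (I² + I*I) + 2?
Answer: -532877/25 ≈ -21315.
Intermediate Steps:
l(I) = 2 + 2*I² (l(I) = (I² + I²) + 2 = 2*I² + 2 = 2 + 2*I²)
147*(-145) + (-68 + 60)/l(-7) = 147*(-145) + (-68 + 60)/(2 + 2*(-7)²) = -21315 - 8/(2 + 2*49) = -21315 - 8/(2 + 98) = -21315 - 8/100 = -21315 - 8*1/100 = -21315 - 2/25 = -532877/25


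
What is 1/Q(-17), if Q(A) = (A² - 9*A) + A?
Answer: 1/425 ≈ 0.0023529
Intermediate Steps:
Q(A) = A² - 8*A
1/Q(-17) = 1/(-17*(-8 - 17)) = 1/(-17*(-25)) = 1/425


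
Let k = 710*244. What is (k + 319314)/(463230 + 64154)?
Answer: 246277/263692 ≈ 0.93396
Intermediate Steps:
k = 173240
(k + 319314)/(463230 + 64154) = (173240 + 319314)/(463230 + 64154) = 492554/527384 = 492554*(1/527384) = 246277/263692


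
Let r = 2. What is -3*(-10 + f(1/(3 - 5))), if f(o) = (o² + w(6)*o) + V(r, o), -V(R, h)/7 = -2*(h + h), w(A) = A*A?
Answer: 501/4 ≈ 125.25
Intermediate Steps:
w(A) = A²
V(R, h) = 28*h (V(R, h) = -(-14)*(h + h) = -(-14)*2*h = -(-28)*h = 28*h)
f(o) = o² + 64*o (f(o) = (o² + 6²*o) + 28*o = (o² + 36*o) + 28*o = o² + 64*o)
-3*(-10 + f(1/(3 - 5))) = -3*(-10 + (64 + 1/(3 - 5))/(3 - 5)) = -3*(-10 + (64 + 1/(-2))/(-2)) = -3*(-10 - (64 - ½)/2) = -3*(-10 - ½*127/2) = -3*(-10 - 127/4) = -3*(-167/4) = 501/4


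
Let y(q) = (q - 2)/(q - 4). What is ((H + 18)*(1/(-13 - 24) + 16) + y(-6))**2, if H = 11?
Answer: 7369020649/34225 ≈ 2.1531e+5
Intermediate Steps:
y(q) = (-2 + q)/(-4 + q)
((H + 18)*(1/(-13 - 24) + 16) + y(-6))**2 = ((11 + 18)*(1/(-13 - 24) + 16) + (-2 - 6)/(-4 - 6))**2 = (29*(1/(-37) + 16) - 8/(-10))**2 = (29*(-1/37 + 16) - 1/10*(-8))**2 = (29*(591/37) + 4/5)**2 = (17139/37 + 4/5)**2 = (85843/185)**2 = 7369020649/34225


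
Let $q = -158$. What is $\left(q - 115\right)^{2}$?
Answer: $74529$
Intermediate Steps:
$\left(q - 115\right)^{2} = \left(-158 - 115\right)^{2} = \left(-273\right)^{2} = 74529$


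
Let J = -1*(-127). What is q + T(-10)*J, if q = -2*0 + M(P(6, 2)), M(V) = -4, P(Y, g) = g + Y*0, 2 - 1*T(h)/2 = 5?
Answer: -766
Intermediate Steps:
T(h) = -6 (T(h) = 4 - 2*5 = 4 - 10 = -6)
P(Y, g) = g (P(Y, g) = g + 0 = g)
J = 127
q = -4 (q = -2*0 - 4 = 0 - 4 = -4)
q + T(-10)*J = -4 - 6*127 = -4 - 762 = -766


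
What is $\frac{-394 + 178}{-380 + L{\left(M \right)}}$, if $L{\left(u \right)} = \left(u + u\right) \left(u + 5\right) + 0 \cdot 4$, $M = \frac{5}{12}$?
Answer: $\frac{15552}{27035} \approx 0.57525$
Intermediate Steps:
$M = \frac{5}{12}$ ($M = 5 \cdot \frac{1}{12} = \frac{5}{12} \approx 0.41667$)
$L{\left(u \right)} = 2 u \left(5 + u\right)$ ($L{\left(u \right)} = 2 u \left(5 + u\right) + 0 = 2 u \left(5 + u\right)$)
$\frac{-394 + 178}{-380 + L{\left(M \right)}} = \frac{-394 + 178}{-380 + 2 \cdot \frac{5}{12} \left(5 + \frac{5}{12}\right)} = - \frac{216}{-380 + 2 \cdot \frac{5}{12} \cdot \frac{65}{12}} = - \frac{216}{-380 + \frac{325}{72}} = - \frac{216}{- \frac{27035}{72}} = \left(-216\right) \left(- \frac{72}{27035}\right) = \frac{15552}{27035}$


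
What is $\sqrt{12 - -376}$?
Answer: $2 \sqrt{97} \approx 19.698$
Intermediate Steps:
$\sqrt{12 - -376} = \sqrt{12 + 376} = \sqrt{388} = 2 \sqrt{97}$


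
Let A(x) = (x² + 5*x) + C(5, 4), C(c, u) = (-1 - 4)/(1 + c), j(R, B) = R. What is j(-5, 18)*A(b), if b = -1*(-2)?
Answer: -395/6 ≈ -65.833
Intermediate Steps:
b = 2
C(c, u) = -5/(1 + c)
A(x) = -⅚ + x² + 5*x (A(x) = (x² + 5*x) - 5/(1 + 5) = (x² + 5*x) - 5/6 = (x² + 5*x) - 5*⅙ = (x² + 5*x) - ⅚ = -⅚ + x² + 5*x)
j(-5, 18)*A(b) = -5*(-⅚ + 2² + 5*2) = -5*(-⅚ + 4 + 10) = -5*79/6 = -395/6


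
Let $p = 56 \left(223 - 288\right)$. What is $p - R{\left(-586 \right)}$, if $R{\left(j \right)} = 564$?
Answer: $-4204$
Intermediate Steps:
$p = -3640$ ($p = 56 \left(-65\right) = -3640$)
$p - R{\left(-586 \right)} = -3640 - 564 = -4204$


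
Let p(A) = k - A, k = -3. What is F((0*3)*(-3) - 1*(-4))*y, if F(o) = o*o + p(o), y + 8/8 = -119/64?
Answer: -1647/64 ≈ -25.734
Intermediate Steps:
p(A) = -3 - A
y = -183/64 (y = -1 - 119/64 = -183/64 ≈ -2.8594)
F(o) = -3 + o**2 - o (F(o) = o*o + (-3 - o) = o**2 + (-3 - o) = -3 + o**2 - o)
F((0*3)*(-3) - 1*(-4))*y = (-3 + ((0*3)*(-3) - 1*(-4))**2 - ((0*3)*(-3) - 1*(-4)))*(-183/64) = (-3 + (0*(-3) + 4)**2 - (0*(-3) + 4))*(-183/64) = (-3 + (0 + 4)**2 - (0 + 4))*(-183/64) = (-3 + 4**2 - 1*4)*(-183/64) = (-3 + 16 - 4)*(-183/64) = 9*(-183/64) = -1647/64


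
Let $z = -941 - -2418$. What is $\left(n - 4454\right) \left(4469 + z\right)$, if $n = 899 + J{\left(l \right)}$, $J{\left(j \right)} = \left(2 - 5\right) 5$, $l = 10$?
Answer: $-21227220$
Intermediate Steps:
$z = 1477$ ($z = -941 + 2418 = 1477$)
$J{\left(j \right)} = -15$ ($J{\left(j \right)} = \left(-3\right) 5 = -15$)
$n = 884$ ($n = 899 - 15 = 884$)
$\left(n - 4454\right) \left(4469 + z\right) = \left(884 - 4454\right) \left(4469 + 1477\right) = \left(-3570\right) 5946 = -21227220$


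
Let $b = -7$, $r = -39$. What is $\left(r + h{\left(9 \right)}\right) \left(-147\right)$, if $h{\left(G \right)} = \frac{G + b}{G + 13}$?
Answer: $\frac{62916}{11} \approx 5719.6$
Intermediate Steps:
$h{\left(G \right)} = \frac{-7 + G}{13 + G}$ ($h{\left(G \right)} = \frac{G - 7}{G + 13} = \frac{-7 + G}{13 + G}$)
$\left(r + h{\left(9 \right)}\right) \left(-147\right) = \left(-39 + \frac{-7 + 9}{13 + 9}\right) \left(-147\right) = \left(-39 + \frac{1}{22} \cdot 2\right) \left(-147\right) = \left(-39 + \frac{1}{11}\right) \left(-147\right) = \left(- \frac{428}{11}\right) \left(-147\right) = \frac{62916}{11}$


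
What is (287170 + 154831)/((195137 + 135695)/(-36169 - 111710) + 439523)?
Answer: 65362665879/64995890885 ≈ 1.0056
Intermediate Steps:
(287170 + 154831)/((195137 + 135695)/(-36169 - 111710) + 439523) = 442001/(330832/(-147879) + 439523) = 442001/(330832*(-1/147879) + 439523) = 442001/(-330832/147879 + 439523) = 442001/(64995890885/147879) = 442001*(147879/64995890885) = 65362665879/64995890885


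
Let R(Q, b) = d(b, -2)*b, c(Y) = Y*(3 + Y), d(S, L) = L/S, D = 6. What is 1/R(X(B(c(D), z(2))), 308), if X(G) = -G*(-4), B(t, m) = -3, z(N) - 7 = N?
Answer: -½ ≈ -0.50000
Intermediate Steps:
z(N) = 7 + N
X(G) = 4*G
R(Q, b) = -2 (R(Q, b) = (-2/b)*b = -2)
1/R(X(B(c(D), z(2))), 308) = 1/(-2) = -½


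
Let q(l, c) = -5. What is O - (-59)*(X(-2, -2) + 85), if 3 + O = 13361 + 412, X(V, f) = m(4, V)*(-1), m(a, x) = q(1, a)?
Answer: 19080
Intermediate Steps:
m(a, x) = -5
X(V, f) = 5 (X(V, f) = -5*(-1) = 5)
O = 13770 (O = -3 + (13361 + 412) = -3 + 13773 = 13770)
O - (-59)*(X(-2, -2) + 85) = 13770 - (-59)*(5 + 85) = 13770 - (-59)*90 = 13770 - 1*(-5310) = 13770 + 5310 = 19080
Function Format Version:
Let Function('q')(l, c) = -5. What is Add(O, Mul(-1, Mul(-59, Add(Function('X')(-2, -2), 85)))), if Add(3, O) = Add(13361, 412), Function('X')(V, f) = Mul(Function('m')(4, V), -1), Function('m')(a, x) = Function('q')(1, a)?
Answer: 19080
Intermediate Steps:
Function('m')(a, x) = -5
Function('X')(V, f) = 5 (Function('X')(V, f) = Mul(-5, -1) = 5)
O = 13770 (O = Add(-3, Add(13361, 412)) = Add(-3, 13773) = 13770)
Add(O, Mul(-1, Mul(-59, Add(Function('X')(-2, -2), 85)))) = Add(13770, Mul(-1, Mul(-59, Add(5, 85)))) = Add(13770, Mul(-1, Mul(-59, 90))) = Add(13770, Mul(-1, -5310)) = Add(13770, 5310) = 19080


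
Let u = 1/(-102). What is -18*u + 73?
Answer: 1244/17 ≈ 73.177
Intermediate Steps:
u = -1/102 ≈ -0.0098039
-18*u + 73 = -18*(-1/102) + 73 = 3/17 + 73 = 1244/17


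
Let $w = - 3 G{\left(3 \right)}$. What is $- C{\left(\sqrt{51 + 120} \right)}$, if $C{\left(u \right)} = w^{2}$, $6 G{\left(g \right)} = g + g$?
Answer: $-9$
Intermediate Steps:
$G{\left(g \right)} = \frac{g}{3}$ ($G{\left(g \right)} = \frac{g + g}{6} = \frac{2 g}{6} = \frac{g}{3}$)
$w = -3$ ($w = - 3 \cdot \frac{1}{3} \cdot 3 = \left(-3\right) 1 = -3$)
$C{\left(u \right)} = 9$ ($C{\left(u \right)} = \left(-3\right)^{2} = 9$)
$- C{\left(\sqrt{51 + 120} \right)} = \left(-1\right) 9 = -9$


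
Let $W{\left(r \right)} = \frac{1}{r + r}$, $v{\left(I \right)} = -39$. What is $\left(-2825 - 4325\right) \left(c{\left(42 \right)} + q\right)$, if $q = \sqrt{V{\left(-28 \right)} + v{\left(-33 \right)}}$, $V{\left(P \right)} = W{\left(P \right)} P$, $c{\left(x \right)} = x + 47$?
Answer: $-636350 - 3575 i \sqrt{154} \approx -6.3635 \cdot 10^{5} - 44365.0 i$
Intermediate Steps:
$c{\left(x \right)} = 47 + x$
$W{\left(r \right)} = \frac{1}{2 r}$
$V{\left(P \right)} = \frac{1}{2}$ ($V{\left(P \right)} = \frac{1}{2 P} P = \frac{1}{2}$)
$q = \frac{i \sqrt{154}}{2}$ ($q = \sqrt{\frac{1}{2} - 39} = \sqrt{- \frac{77}{2}} = \frac{i \sqrt{154}}{2} \approx 6.2048 i$)
$\left(-2825 - 4325\right) \left(c{\left(42 \right)} + q\right) = \left(-2825 - 4325\right) \left(\left(47 + 42\right) + \frac{i \sqrt{154}}{2}\right) = - 7150 \left(89 + \frac{i \sqrt{154}}{2}\right) = -636350 - 3575 i \sqrt{154}$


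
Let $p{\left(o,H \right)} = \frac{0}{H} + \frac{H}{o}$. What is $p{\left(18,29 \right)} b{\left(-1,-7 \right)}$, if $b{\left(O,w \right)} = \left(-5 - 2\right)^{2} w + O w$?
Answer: $- \frac{1624}{3} \approx -541.33$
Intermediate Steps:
$p{\left(o,H \right)} = \frac{H}{o}$ ($p{\left(o,H \right)} = 0 + \frac{H}{o} = \frac{H}{o}$)
$b{\left(O,w \right)} = 49 w + O w$ ($b{\left(O,w \right)} = \left(-7\right)^{2} w + O w = 49 w + O w$)
$p{\left(18,29 \right)} b{\left(-1,-7 \right)} = \frac{29}{18} \left(- 7 \left(49 - 1\right)\right) = 29 \cdot \frac{1}{18} \left(\left(-7\right) 48\right) = \frac{29}{18} \left(-336\right) = - \frac{1624}{3}$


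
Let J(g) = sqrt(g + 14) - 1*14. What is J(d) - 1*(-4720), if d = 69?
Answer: 4706 + sqrt(83) ≈ 4715.1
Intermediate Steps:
J(g) = -14 + sqrt(14 + g) (J(g) = sqrt(14 + g) - 14 = -14 + sqrt(14 + g))
J(d) - 1*(-4720) = (-14 + sqrt(14 + 69)) - 1*(-4720) = (-14 + sqrt(83)) + 4720 = 4706 + sqrt(83)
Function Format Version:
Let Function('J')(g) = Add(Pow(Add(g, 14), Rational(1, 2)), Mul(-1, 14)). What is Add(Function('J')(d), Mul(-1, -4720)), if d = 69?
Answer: Add(4706, Pow(83, Rational(1, 2))) ≈ 4715.1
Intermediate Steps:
Function('J')(g) = Add(-14, Pow(Add(14, g), Rational(1, 2))) (Function('J')(g) = Add(Pow(Add(14, g), Rational(1, 2)), -14) = Add(-14, Pow(Add(14, g), Rational(1, 2))))
Add(Function('J')(d), Mul(-1, -4720)) = Add(Add(-14, Pow(Add(14, 69), Rational(1, 2))), Mul(-1, -4720)) = Add(Add(-14, Pow(83, Rational(1, 2))), 4720) = Add(4706, Pow(83, Rational(1, 2)))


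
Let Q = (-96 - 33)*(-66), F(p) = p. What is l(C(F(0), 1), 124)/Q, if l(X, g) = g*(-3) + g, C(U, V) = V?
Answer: -124/4257 ≈ -0.029128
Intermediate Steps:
l(X, g) = -2*g (l(X, g) = -3*g + g = -2*g)
Q = 8514 (Q = -129*(-66) = 8514)
l(C(F(0), 1), 124)/Q = -2*124/8514 = -248*1/8514 = -124/4257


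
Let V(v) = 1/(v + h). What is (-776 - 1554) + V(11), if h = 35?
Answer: -107179/46 ≈ -2330.0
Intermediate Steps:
V(v) = 1/(35 + v) (V(v) = 1/(v + 35) = 1/(35 + v))
(-776 - 1554) + V(11) = (-776 - 1554) + 1/(35 + 11) = -2330 + 1/46 = -107179/46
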